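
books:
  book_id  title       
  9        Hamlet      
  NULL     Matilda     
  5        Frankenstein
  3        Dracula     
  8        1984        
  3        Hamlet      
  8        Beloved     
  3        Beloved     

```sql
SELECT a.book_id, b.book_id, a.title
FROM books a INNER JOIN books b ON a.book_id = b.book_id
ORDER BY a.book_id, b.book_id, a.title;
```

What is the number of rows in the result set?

15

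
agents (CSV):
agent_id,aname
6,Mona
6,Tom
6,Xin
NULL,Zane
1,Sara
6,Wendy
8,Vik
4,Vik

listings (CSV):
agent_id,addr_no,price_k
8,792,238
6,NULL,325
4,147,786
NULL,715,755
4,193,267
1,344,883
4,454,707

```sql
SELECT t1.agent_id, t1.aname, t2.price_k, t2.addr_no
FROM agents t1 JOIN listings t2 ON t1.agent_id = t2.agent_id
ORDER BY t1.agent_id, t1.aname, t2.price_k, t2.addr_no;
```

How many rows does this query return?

9

INNER JOIN keeps only pairs where the ON condition holds.
Matching on t1.agent_id = t2.agent_id. A NULL in a compared column never satisfies the condition.
- t1[0] agent_id=6 → 1 match(es) in t2 → 1 row(s).
- t1[1] agent_id=6 → 1 match(es) in t2 → 1 row(s).
- t1[2] agent_id=6 → 1 match(es) in t2 → 1 row(s).
- t1[3] agent_id=NULL → no match; dropped.
- t1[4] agent_id=1 → 1 match(es) in t2 → 1 row(s).
- t1[5] agent_id=6 → 1 match(es) in t2 → 1 row(s).
- t1[6] agent_id=8 → 1 match(es) in t2 → 1 row(s).
- t1[7] agent_id=4 → 3 match(es) in t2 → 3 row(s).
Total: 9 rows.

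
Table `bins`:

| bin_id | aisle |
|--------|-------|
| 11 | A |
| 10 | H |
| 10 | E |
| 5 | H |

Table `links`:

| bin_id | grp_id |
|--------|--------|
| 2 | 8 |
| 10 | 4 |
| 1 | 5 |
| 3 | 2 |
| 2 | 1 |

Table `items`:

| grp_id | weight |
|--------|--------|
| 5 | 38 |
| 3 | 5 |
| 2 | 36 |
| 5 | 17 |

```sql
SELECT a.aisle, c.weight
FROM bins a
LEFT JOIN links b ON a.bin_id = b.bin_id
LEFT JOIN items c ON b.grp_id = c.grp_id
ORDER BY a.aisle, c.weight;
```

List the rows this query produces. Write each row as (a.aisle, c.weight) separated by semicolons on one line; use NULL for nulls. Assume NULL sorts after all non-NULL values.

(A, NULL); (E, NULL); (H, NULL); (H, NULL)

Evaluate left to right. First `bins a LEFT JOIN links b` on bin_id: 4 row(s).
Then LEFT JOIN `items c` on grp_id: each of those 4 rows is kept; rows whose b.grp_id has no match in c get NULL for c's columns.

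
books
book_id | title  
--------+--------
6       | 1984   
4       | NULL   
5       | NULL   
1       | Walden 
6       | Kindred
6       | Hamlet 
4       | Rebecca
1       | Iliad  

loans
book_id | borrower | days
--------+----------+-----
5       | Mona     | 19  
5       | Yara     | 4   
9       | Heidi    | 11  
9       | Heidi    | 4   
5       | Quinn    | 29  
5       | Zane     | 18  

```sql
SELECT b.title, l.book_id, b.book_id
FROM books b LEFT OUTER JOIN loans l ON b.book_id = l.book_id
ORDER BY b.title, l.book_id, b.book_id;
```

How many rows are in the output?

11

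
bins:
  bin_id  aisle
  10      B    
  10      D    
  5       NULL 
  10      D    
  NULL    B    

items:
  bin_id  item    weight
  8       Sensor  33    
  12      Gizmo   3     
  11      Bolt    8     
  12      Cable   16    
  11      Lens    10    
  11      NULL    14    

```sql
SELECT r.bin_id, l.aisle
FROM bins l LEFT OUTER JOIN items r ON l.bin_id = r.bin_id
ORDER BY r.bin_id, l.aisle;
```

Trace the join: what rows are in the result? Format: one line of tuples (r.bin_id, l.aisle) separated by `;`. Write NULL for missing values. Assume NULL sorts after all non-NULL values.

(NULL, B); (NULL, B); (NULL, D); (NULL, D); (NULL, NULL)

LEFT JOIN keeps every row from `bins`; unmatched rows get NULL for `items`'s columns.
Matching on l.bin_id = r.bin_id. A NULL in a compared column never satisfies the condition.
- bin_id=10: no r row matches, row kept with r columns NULL.
- bin_id=10: no r row matches, row kept with r columns NULL.
- bin_id=5: no r row matches, row kept with r columns NULL.
- bin_id=10: no r row matches, row kept with r columns NULL.
- bin_id=NULL: no r row matches, row kept with r columns NULL.
After projecting and ordering:
r.bin_id | l.aisle
NULL | B
NULL | B
NULL | D
NULL | D
NULL | NULL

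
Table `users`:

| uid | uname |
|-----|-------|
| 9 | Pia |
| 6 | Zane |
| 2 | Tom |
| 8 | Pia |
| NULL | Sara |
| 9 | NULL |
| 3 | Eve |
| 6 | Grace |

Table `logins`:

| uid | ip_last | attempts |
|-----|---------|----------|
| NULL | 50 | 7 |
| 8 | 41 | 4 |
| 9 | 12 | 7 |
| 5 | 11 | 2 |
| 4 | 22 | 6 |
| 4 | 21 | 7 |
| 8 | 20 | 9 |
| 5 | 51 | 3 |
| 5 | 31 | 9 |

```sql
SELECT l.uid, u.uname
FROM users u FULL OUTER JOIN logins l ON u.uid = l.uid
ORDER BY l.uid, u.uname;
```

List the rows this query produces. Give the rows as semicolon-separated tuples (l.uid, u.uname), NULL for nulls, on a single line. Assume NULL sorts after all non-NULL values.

FULL OUTER JOIN keeps every row from both sides; unmatched rows get NULL for the other side's columns.
Matching on u.uid = l.uid. A NULL in a compared column never satisfies the condition.
- u (uid=9) pairs with 1 row(s) of l.
- u (uid=6) has no partner → padded with NULL.
- u (uid=2) has no partner → padded with NULL.
- u (uid=8) pairs with 2 row(s) of l.
- u (uid=NULL) has no partner → padded with NULL.
- u (uid=9) pairs with 1 row(s) of l.
- u (uid=3) has no partner → padded with NULL.
- u (uid=6) has no partner → padded with NULL.
- plus 6 unmatched l row(s), each kept with NULL u columns.

(4, NULL); (4, NULL); (5, NULL); (5, NULL); (5, NULL); (8, Pia); (8, Pia); (9, Pia); (9, NULL); (NULL, Eve); (NULL, Grace); (NULL, Sara); (NULL, Tom); (NULL, Zane); (NULL, NULL)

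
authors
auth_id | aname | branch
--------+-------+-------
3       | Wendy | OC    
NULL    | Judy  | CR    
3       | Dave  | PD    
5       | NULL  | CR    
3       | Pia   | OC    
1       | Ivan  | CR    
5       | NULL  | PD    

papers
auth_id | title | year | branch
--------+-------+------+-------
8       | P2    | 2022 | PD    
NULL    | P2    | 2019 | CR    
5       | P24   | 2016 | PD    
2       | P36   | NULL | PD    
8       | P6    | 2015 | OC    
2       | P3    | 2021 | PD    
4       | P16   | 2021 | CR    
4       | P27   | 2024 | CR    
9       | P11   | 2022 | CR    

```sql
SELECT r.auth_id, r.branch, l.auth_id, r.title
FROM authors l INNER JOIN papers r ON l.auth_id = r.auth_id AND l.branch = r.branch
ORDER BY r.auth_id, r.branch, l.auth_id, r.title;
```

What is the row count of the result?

1

INNER JOIN keeps only pairs where the ON condition holds.
Matching on l.auth_id = r.auth_id AND l.branch = r.branch. A NULL in a compared column never satisfies the condition.
- l row (auth_id=3, branch=OC): no match → dropped.
- l row (auth_id=NULL, branch=CR): no match → dropped.
- l row (auth_id=3, branch=PD): no match → dropped.
- l row (auth_id=5, branch=CR): no match → dropped.
- l row (auth_id=3, branch=OC): no match → dropped.
- l row (auth_id=1, branch=CR): no match → dropped.
- l row (auth_id=5, branch=PD): matches 1 r row(s) → 1 output row(s).
Total: 1 rows.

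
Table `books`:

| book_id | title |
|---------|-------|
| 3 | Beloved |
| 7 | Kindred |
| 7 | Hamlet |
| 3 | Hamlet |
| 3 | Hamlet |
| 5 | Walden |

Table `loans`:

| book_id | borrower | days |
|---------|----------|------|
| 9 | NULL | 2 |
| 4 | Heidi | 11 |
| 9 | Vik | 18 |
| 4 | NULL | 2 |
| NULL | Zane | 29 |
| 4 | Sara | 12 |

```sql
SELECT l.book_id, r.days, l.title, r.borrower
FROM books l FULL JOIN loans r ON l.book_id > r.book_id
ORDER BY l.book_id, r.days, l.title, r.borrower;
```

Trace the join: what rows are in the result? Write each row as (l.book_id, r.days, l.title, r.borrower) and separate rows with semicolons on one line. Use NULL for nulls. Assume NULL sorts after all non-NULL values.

(3, NULL, Beloved, NULL); (3, NULL, Hamlet, NULL); (3, NULL, Hamlet, NULL); (5, 2, Walden, NULL); (5, 11, Walden, Heidi); (5, 12, Walden, Sara); (7, 2, Hamlet, NULL); (7, 2, Kindred, NULL); (7, 11, Hamlet, Heidi); (7, 11, Kindred, Heidi); (7, 12, Hamlet, Sara); (7, 12, Kindred, Sara); (NULL, 2, NULL, NULL); (NULL, 18, NULL, Vik); (NULL, 29, NULL, Zane)

FULL OUTER JOIN keeps every row from both sides; unmatched rows get NULL for the other side's columns.
Matching on l.book_id > r.book_id. A NULL in a compared column never satisfies the condition.
- book_id=3: no r row matches, row kept with r columns NULL.
- book_id=7: 3 matching r row(s), so 3 row(s) emitted.
- book_id=7: 3 matching r row(s), so 3 row(s) emitted.
- book_id=3: no r row matches, row kept with r columns NULL.
- book_id=3: no r row matches, row kept with r columns NULL.
- book_id=5: 3 matching r row(s), so 3 row(s) emitted.
- plus 3 unmatched r row(s), each kept with NULL l columns.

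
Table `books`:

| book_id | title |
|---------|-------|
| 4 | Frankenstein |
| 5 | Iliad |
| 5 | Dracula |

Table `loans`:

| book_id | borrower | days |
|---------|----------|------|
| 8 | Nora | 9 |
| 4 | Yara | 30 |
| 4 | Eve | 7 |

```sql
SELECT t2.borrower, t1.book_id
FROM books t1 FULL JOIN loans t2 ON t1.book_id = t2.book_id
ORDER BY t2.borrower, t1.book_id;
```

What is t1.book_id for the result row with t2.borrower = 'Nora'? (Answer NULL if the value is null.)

NULL

FULL OUTER JOIN keeps every row from both sides; unmatched rows get NULL for the other side's columns.
Matching on t1.book_id = t2.book_id.
Matched pairs: 2; unmatched t1 rows kept: 2; unmatched t2 rows kept: 1.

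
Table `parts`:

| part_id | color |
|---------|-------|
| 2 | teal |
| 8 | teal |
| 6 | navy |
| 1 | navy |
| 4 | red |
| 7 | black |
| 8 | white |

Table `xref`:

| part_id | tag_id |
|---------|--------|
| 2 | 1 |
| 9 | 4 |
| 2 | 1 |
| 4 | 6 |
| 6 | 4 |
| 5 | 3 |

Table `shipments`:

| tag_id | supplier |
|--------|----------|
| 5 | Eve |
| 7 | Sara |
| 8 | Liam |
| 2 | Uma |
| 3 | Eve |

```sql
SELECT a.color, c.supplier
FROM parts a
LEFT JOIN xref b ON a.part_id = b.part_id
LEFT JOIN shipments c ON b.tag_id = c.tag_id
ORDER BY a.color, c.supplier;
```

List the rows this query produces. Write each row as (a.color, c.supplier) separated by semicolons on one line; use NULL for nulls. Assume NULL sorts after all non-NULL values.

(black, NULL); (navy, NULL); (navy, NULL); (red, NULL); (teal, NULL); (teal, NULL); (teal, NULL); (white, NULL)

Joins associate left-to-right: parts LEFT JOIN xref on part_id gives 8 intermediate row(s).
Then LEFT JOIN `shipments c` on tag_id: each of those 8 rows is kept; rows whose b.tag_id has no match in c get NULL for c's columns.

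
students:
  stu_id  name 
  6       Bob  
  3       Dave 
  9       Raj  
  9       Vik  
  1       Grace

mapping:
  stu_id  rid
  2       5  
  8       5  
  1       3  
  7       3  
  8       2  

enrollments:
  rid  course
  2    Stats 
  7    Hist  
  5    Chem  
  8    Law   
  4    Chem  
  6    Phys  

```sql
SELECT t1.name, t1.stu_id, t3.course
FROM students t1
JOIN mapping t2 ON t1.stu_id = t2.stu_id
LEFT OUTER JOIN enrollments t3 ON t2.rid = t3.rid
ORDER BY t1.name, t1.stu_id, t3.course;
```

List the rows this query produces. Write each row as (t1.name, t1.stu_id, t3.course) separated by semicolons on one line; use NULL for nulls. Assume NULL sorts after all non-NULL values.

(Grace, 1, NULL)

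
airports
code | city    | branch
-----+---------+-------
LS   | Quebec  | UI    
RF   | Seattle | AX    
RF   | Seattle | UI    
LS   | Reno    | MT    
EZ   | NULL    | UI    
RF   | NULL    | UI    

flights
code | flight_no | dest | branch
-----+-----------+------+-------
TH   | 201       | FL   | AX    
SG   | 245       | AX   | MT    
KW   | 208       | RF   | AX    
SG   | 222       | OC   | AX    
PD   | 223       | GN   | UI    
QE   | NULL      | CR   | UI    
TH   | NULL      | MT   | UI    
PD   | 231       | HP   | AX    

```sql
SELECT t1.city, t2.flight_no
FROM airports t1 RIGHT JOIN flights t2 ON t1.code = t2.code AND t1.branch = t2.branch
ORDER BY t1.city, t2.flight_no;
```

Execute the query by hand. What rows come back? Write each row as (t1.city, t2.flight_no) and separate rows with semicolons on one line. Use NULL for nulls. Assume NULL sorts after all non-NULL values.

RIGHT JOIN keeps every row from `flights`; unmatched rows get NULL for `airports`'s columns.
Matching on t1.code = t2.code AND t1.branch = t2.branch.
Matched pairs: 0; unmatched t2 rows kept: 8.

(NULL, 201); (NULL, 208); (NULL, 222); (NULL, 223); (NULL, 231); (NULL, 245); (NULL, NULL); (NULL, NULL)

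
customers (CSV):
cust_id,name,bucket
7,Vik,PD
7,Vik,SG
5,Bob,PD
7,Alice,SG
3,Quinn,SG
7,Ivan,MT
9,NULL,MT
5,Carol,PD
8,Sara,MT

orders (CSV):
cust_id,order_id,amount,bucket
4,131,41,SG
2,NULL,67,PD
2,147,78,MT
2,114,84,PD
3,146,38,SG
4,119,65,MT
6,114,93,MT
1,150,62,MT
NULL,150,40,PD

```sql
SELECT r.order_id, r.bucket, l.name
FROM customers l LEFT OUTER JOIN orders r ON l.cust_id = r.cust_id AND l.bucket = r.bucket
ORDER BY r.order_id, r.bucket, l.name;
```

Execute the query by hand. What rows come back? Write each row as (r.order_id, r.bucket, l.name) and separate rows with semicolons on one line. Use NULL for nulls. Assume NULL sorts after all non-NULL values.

(146, SG, Quinn); (NULL, NULL, Alice); (NULL, NULL, Bob); (NULL, NULL, Carol); (NULL, NULL, Ivan); (NULL, NULL, Sara); (NULL, NULL, Vik); (NULL, NULL, Vik); (NULL, NULL, NULL)

LEFT JOIN keeps every row from `customers`; unmatched rows get NULL for `orders`'s columns.
Matching on l.cust_id = r.cust_id AND l.bucket = r.bucket. A NULL in a compared column never satisfies the condition.
- l[0] cust_id=7, bucket=PD → no match; kept with NULLs on the r side.
- l[1] cust_id=7, bucket=SG → no match; kept with NULLs on the r side.
- l[2] cust_id=5, bucket=PD → no match; kept with NULLs on the r side.
- l[3] cust_id=7, bucket=SG → no match; kept with NULLs on the r side.
- l[4] cust_id=3, bucket=SG → 1 match(es) in r → 1 row(s).
- l[5] cust_id=7, bucket=MT → no match; kept with NULLs on the r side.
- l[6] cust_id=9, bucket=MT → no match; kept with NULLs on the r side.
- l[7] cust_id=5, bucket=PD → no match; kept with NULLs on the r side.
- l[8] cust_id=8, bucket=MT → no match; kept with NULLs on the r side.
After projecting and ordering:
r.order_id | r.bucket | l.name
146 | SG | Quinn
NULL | NULL | Alice
NULL | NULL | Bob
NULL | NULL | Carol
NULL | NULL | Ivan
NULL | NULL | Sara
NULL | NULL | Vik
NULL | NULL | Vik
NULL | NULL | NULL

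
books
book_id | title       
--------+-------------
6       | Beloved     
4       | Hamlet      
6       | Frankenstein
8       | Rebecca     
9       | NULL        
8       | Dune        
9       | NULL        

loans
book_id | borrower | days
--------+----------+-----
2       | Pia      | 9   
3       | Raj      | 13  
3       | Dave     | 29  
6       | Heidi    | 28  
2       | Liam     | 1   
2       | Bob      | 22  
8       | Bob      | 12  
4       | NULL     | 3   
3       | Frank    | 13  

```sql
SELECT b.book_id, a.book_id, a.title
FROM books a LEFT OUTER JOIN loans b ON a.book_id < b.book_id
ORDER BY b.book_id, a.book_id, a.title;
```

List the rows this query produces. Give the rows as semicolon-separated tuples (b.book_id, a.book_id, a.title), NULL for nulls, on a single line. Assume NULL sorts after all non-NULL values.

LEFT JOIN keeps every row from `books`; unmatched rows get NULL for `loans`'s columns.
Matching on a.book_id < b.book_id.
Matched pairs: 4; unmatched a rows kept: 4.

(6, 4, Hamlet); (8, 4, Hamlet); (8, 6, Beloved); (8, 6, Frankenstein); (NULL, 8, Dune); (NULL, 8, Rebecca); (NULL, 9, NULL); (NULL, 9, NULL)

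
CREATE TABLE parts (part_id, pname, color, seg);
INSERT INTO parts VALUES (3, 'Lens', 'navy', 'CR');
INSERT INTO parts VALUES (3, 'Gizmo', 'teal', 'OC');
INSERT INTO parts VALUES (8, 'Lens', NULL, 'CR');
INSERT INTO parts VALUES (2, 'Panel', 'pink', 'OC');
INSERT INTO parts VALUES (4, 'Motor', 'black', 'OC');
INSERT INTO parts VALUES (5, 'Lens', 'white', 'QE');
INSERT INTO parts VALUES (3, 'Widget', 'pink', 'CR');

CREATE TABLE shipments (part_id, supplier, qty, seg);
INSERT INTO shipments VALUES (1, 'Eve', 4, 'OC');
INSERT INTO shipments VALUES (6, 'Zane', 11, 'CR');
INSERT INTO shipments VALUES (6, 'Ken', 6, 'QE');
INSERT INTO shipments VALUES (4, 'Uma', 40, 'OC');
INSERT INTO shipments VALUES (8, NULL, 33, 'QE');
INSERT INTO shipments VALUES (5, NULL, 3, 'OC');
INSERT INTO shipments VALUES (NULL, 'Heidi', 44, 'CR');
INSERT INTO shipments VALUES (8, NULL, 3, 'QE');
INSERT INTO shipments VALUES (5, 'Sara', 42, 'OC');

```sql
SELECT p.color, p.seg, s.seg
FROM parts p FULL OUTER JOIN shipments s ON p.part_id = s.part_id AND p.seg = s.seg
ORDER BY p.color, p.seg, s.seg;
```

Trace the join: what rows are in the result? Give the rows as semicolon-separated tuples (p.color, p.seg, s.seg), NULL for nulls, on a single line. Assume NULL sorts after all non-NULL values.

(black, OC, OC); (navy, CR, NULL); (pink, CR, NULL); (pink, OC, NULL); (teal, OC, NULL); (white, QE, NULL); (NULL, CR, NULL); (NULL, NULL, CR); (NULL, NULL, CR); (NULL, NULL, OC); (NULL, NULL, OC); (NULL, NULL, OC); (NULL, NULL, QE); (NULL, NULL, QE); (NULL, NULL, QE)

FULL OUTER JOIN keeps every row from both sides; unmatched rows get NULL for the other side's columns.
Matching on p.part_id = s.part_id AND p.seg = s.seg. A NULL in a compared column never satisfies the condition.
- p row (part_id=3, seg=CR): no match → kept, s columns NULL.
- p row (part_id=3, seg=OC): no match → kept, s columns NULL.
- p row (part_id=8, seg=CR): no match → kept, s columns NULL.
- p row (part_id=2, seg=OC): no match → kept, s columns NULL.
- p row (part_id=4, seg=OC): matches 1 s row(s) → 1 output row(s).
- p row (part_id=5, seg=QE): no match → kept, s columns NULL.
- p row (part_id=3, seg=CR): no match → kept, s columns NULL.
- plus 8 unmatched s row(s), each kept with NULL p columns.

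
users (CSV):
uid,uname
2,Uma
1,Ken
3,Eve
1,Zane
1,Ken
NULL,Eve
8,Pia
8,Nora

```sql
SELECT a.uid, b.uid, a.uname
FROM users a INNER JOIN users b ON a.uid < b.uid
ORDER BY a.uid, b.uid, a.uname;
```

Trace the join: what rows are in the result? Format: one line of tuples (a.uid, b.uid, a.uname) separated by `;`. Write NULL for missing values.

INNER JOIN keeps only pairs where the ON condition holds.
Matching on a.uid < b.uid. A NULL in a compared column never satisfies the condition.
- a (uid=2) pairs with 3 row(s) of b.
- a (uid=1) pairs with 4 row(s) of b.
- a (uid=3) pairs with 2 row(s) of b.
- a (uid=1) pairs with 4 row(s) of b.
- a (uid=1) pairs with 4 row(s) of b.
- a (uid=NULL) has no partner → excluded.
- a (uid=8) has no partner → excluded.
- a (uid=8) has no partner → excluded.

(1, 2, Ken); (1, 2, Ken); (1, 2, Zane); (1, 3, Ken); (1, 3, Ken); (1, 3, Zane); (1, 8, Ken); (1, 8, Ken); (1, 8, Ken); (1, 8, Ken); (1, 8, Zane); (1, 8, Zane); (2, 3, Uma); (2, 8, Uma); (2, 8, Uma); (3, 8, Eve); (3, 8, Eve)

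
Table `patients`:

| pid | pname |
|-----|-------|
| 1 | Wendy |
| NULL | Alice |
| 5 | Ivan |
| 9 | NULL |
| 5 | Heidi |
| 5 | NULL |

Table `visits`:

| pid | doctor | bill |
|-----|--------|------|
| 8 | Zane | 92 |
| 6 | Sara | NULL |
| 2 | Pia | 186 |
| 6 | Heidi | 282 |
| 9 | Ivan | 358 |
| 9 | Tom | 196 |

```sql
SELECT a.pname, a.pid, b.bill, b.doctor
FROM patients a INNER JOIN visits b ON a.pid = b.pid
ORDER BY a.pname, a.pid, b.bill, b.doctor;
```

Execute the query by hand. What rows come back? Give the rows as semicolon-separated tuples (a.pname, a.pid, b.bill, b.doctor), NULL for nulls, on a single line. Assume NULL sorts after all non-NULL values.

(NULL, 9, 196, Tom); (NULL, 9, 358, Ivan)

INNER JOIN keeps only pairs where the ON condition holds.
Matching on a.pid = b.pid. A NULL in a compared column never satisfies the condition.
- a (pid=1) has no partner → excluded.
- a (pid=NULL) has no partner → excluded.
- a (pid=5) has no partner → excluded.
- a (pid=9) pairs with 2 row(s) of b.
- a (pid=5) has no partner → excluded.
- a (pid=5) has no partner → excluded.
After projecting and ordering:
a.pname | a.pid | b.bill | b.doctor
NULL | 9 | 196 | Tom
NULL | 9 | 358 | Ivan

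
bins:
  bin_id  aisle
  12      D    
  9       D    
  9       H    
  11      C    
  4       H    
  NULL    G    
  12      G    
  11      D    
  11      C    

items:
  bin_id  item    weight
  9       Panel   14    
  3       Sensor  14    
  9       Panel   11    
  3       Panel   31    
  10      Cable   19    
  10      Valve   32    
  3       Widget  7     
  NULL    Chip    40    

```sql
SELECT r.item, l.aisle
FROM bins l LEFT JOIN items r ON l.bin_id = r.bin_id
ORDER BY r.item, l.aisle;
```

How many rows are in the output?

11

LEFT JOIN keeps every row from `bins`; unmatched rows get NULL for `items`'s columns.
Matching on l.bin_id = r.bin_id. A NULL in a compared column never satisfies the condition.
- bin_id=12: no r row matches, row kept with r columns NULL.
- bin_id=9: 2 matching r row(s), so 2 row(s) emitted.
- bin_id=9: 2 matching r row(s), so 2 row(s) emitted.
- bin_id=11: no r row matches, row kept with r columns NULL.
- bin_id=4: no r row matches, row kept with r columns NULL.
- bin_id=NULL: no r row matches, row kept with r columns NULL.
- bin_id=12: no r row matches, row kept with r columns NULL.
- bin_id=11: no r row matches, row kept with r columns NULL.
- bin_id=11: no r row matches, row kept with r columns NULL.
Total: 4 matched + 7 padded = 11 rows.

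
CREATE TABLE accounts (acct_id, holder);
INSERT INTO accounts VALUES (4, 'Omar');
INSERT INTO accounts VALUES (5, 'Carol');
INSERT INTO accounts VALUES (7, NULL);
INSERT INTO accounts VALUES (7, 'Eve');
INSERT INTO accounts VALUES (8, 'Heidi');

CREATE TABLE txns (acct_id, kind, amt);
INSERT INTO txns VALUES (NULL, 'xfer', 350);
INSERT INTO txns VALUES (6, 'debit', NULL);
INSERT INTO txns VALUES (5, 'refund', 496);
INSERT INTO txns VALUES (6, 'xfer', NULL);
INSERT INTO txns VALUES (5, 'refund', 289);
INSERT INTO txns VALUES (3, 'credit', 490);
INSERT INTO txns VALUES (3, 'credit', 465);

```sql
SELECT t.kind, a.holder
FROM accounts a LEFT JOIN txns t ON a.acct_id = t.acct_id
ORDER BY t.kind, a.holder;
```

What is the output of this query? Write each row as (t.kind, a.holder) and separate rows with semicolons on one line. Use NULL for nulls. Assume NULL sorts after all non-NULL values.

LEFT JOIN keeps every row from `accounts`; unmatched rows get NULL for `txns`'s columns.
Matching on a.acct_id = t.acct_id. A NULL in a compared column never satisfies the condition.
- a (acct_id=4) has no partner → padded with NULL.
- a (acct_id=5) pairs with 2 row(s) of t.
- a (acct_id=7) has no partner → padded with NULL.
- a (acct_id=7) has no partner → padded with NULL.
- a (acct_id=8) has no partner → padded with NULL.
After projecting and ordering:
t.kind | a.holder
refund | Carol
refund | Carol
NULL | Eve
NULL | Heidi
NULL | Omar
NULL | NULL

(refund, Carol); (refund, Carol); (NULL, Eve); (NULL, Heidi); (NULL, Omar); (NULL, NULL)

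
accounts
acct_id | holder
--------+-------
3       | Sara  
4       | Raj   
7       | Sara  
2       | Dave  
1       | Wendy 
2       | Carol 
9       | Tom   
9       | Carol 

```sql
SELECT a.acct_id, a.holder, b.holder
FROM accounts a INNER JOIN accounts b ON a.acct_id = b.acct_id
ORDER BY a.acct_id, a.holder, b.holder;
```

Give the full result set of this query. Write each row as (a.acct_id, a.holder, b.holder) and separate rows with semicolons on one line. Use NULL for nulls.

(1, Wendy, Wendy); (2, Carol, Carol); (2, Carol, Dave); (2, Dave, Carol); (2, Dave, Dave); (3, Sara, Sara); (4, Raj, Raj); (7, Sara, Sara); (9, Carol, Carol); (9, Carol, Tom); (9, Tom, Carol); (9, Tom, Tom)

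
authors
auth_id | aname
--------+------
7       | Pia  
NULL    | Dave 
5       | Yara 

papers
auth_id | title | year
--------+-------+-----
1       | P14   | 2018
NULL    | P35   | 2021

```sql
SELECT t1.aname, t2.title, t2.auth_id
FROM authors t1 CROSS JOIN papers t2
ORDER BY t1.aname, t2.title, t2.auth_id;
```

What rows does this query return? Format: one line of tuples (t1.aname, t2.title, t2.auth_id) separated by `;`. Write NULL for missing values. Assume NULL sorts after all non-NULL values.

(Dave, P14, 1); (Dave, P35, NULL); (Pia, P14, 1); (Pia, P35, NULL); (Yara, P14, 1); (Yara, P35, NULL)

CROSS JOIN pairs every row of `authors` with every row of `papers`: 3 × 2 = 6 rows.
After projecting and ordering:
t1.aname | t2.title | t2.auth_id
Dave | P14 | 1
Dave | P35 | NULL
Pia | P14 | 1
Pia | P35 | NULL
Yara | P14 | 1
Yara | P35 | NULL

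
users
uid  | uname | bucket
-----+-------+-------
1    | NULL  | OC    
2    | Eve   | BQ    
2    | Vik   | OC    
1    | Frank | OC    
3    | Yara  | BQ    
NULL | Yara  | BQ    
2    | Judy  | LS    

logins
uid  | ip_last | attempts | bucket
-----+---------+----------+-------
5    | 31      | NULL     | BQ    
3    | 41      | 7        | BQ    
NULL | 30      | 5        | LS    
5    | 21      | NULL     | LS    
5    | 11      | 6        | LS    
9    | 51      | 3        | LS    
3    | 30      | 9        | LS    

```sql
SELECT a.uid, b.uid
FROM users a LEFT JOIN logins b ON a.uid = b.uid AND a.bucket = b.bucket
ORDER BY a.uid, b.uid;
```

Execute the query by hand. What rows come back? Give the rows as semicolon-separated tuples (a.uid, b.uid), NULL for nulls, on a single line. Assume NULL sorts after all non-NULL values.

(1, NULL); (1, NULL); (2, NULL); (2, NULL); (2, NULL); (3, 3); (NULL, NULL)

LEFT JOIN keeps every row from `users`; unmatched rows get NULL for `logins`'s columns.
Matching on a.uid = b.uid AND a.bucket = b.bucket. A NULL in a compared column never satisfies the condition.
Matched pairs: 1; unmatched a rows kept: 6.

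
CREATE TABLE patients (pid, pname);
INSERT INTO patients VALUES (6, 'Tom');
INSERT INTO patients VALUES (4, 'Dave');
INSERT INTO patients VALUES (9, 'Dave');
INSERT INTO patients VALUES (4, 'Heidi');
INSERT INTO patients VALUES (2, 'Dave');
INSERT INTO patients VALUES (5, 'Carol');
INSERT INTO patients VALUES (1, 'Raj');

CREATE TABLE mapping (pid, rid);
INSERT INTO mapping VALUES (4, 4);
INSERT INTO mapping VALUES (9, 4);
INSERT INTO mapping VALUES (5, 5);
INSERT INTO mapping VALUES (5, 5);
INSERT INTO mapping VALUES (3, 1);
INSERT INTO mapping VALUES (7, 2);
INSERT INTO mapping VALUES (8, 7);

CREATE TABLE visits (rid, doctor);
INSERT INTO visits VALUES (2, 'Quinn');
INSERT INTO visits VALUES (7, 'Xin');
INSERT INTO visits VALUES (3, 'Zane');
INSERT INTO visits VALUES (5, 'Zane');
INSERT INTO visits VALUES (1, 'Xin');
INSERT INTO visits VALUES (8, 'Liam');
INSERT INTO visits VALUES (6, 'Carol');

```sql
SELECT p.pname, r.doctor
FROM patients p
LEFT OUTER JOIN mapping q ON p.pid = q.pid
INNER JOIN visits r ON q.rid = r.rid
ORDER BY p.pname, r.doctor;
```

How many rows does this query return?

2

Joins associate left-to-right: patients LEFT JOIN mapping on pid gives 8 intermediate row(s).
Then INNER JOIN `visits r` on rid: keep only rows whose q.rid appears in r.
Result: 2 row(s).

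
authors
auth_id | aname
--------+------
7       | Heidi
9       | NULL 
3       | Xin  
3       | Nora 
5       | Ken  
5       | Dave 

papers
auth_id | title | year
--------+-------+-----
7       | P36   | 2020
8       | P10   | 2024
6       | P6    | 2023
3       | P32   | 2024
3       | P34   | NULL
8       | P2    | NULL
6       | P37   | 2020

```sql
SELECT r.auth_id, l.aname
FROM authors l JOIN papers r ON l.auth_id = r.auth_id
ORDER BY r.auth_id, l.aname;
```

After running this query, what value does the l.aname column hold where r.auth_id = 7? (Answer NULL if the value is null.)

INNER JOIN keeps only pairs where the ON condition holds.
Matching on l.auth_id = r.auth_id.
- auth_id=7: 1 matching r row(s), so 1 row(s) emitted.
- auth_id=9: no matching r row, dropped.
- auth_id=3: 2 matching r row(s), so 2 row(s) emitted.
- auth_id=3: 2 matching r row(s), so 2 row(s) emitted.
- auth_id=5: no matching r row, dropped.
- auth_id=5: no matching r row, dropped.

Heidi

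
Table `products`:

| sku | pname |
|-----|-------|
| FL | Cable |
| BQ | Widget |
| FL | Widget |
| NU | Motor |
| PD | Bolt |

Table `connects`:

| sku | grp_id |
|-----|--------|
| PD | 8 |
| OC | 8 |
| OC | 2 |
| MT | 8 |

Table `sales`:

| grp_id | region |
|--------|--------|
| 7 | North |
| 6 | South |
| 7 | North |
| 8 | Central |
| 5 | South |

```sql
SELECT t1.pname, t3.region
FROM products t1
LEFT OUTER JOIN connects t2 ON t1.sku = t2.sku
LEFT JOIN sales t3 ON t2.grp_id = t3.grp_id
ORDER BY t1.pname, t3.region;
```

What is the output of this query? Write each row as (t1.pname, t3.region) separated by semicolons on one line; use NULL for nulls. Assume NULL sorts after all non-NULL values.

(Bolt, Central); (Cable, NULL); (Motor, NULL); (Widget, NULL); (Widget, NULL)

Joins associate left-to-right: products LEFT JOIN connects on sku gives 5 intermediate row(s).
Then LEFT JOIN `sales t3` on grp_id: each of those 5 rows is kept; rows whose t2.grp_id has no match in t3 get NULL for t3's columns.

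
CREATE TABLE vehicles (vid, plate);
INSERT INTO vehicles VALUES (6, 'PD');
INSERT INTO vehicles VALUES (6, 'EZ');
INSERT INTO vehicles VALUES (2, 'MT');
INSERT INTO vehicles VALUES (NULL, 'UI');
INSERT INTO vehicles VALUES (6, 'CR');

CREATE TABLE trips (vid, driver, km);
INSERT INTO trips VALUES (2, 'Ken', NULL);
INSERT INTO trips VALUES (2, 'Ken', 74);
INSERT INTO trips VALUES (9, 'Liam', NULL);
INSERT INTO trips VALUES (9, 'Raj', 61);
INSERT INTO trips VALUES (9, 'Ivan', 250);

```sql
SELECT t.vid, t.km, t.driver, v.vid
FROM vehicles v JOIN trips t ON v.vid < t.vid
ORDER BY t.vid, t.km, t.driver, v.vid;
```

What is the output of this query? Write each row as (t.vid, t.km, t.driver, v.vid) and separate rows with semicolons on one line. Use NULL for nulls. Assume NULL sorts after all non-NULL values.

(9, 61, Raj, 2); (9, 61, Raj, 6); (9, 61, Raj, 6); (9, 61, Raj, 6); (9, 250, Ivan, 2); (9, 250, Ivan, 6); (9, 250, Ivan, 6); (9, 250, Ivan, 6); (9, NULL, Liam, 2); (9, NULL, Liam, 6); (9, NULL, Liam, 6); (9, NULL, Liam, 6)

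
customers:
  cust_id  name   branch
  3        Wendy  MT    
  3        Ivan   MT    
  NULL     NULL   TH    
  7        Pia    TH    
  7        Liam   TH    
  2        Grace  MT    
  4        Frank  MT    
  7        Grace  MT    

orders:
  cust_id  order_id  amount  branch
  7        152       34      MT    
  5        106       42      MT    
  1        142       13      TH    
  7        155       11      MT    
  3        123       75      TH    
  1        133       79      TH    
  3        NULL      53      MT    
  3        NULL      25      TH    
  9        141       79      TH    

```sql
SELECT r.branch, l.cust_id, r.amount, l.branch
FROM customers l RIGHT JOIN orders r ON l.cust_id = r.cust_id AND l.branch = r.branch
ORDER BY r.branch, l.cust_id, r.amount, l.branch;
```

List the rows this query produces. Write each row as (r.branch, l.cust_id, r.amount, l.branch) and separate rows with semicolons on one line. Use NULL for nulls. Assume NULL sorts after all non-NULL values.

RIGHT JOIN keeps every row from `orders`; unmatched rows get NULL for `customers`'s columns.
Matching on l.cust_id = r.cust_id AND l.branch = r.branch. A NULL in a compared column never satisfies the condition.
- l[0] cust_id=3, branch=MT → 1 match(es) in r → 1 row(s).
- l[1] cust_id=3, branch=MT → 1 match(es) in r → 1 row(s).
- l[2] cust_id=NULL, branch=TH → no match.
- l[3] cust_id=7, branch=TH → no match.
- l[4] cust_id=7, branch=TH → no match.
- l[5] cust_id=2, branch=MT → no match.
- l[6] cust_id=4, branch=MT → no match.
- l[7] cust_id=7, branch=MT → 2 match(es) in r → 2 row(s).
- plus 6 unmatched r row(s), each kept with NULL l columns.
After projecting and ordering:
r.branch | l.cust_id | r.amount | l.branch
MT | 3 | 53 | MT
MT | 3 | 53 | MT
MT | 7 | 11 | MT
MT | 7 | 34 | MT
MT | NULL | 42 | NULL
TH | NULL | 13 | NULL
TH | NULL | 25 | NULL
TH | NULL | 75 | NULL
TH | NULL | 79 | NULL
TH | NULL | 79 | NULL

(MT, 3, 53, MT); (MT, 3, 53, MT); (MT, 7, 11, MT); (MT, 7, 34, MT); (MT, NULL, 42, NULL); (TH, NULL, 13, NULL); (TH, NULL, 25, NULL); (TH, NULL, 75, NULL); (TH, NULL, 79, NULL); (TH, NULL, 79, NULL)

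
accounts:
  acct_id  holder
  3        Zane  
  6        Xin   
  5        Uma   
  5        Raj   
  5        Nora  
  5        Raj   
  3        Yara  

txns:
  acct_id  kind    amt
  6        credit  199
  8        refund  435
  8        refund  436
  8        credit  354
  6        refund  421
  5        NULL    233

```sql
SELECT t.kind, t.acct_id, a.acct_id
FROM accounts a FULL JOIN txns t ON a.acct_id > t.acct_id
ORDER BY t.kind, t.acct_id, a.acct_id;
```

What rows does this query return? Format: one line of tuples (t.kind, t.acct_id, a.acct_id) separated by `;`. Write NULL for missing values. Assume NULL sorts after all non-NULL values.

(credit, 6, NULL); (credit, 8, NULL); (refund, 6, NULL); (refund, 8, NULL); (refund, 8, NULL); (NULL, 5, 6); (NULL, NULL, 3); (NULL, NULL, 3); (NULL, NULL, 5); (NULL, NULL, 5); (NULL, NULL, 5); (NULL, NULL, 5)

FULL OUTER JOIN keeps every row from both sides; unmatched rows get NULL for the other side's columns.
Matching on a.acct_id > t.acct_id.
Matched pairs: 1; unmatched a rows kept: 6; unmatched t rows kept: 5.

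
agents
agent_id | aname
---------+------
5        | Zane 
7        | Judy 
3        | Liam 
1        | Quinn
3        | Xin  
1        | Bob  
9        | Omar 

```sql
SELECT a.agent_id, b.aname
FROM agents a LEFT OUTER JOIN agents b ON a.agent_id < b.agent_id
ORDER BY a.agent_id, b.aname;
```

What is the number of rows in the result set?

LEFT JOIN keeps every row from `agents a`; unmatched rows get NULL for `agents b`'s columns.
Matching on a.agent_id < b.agent_id.
- a[0] agent_id=5 → 2 match(es) in b → 2 row(s).
- a[1] agent_id=7 → 1 match(es) in b → 1 row(s).
- a[2] agent_id=3 → 3 match(es) in b → 3 row(s).
- a[3] agent_id=1 → 5 match(es) in b → 5 row(s).
- a[4] agent_id=3 → 3 match(es) in b → 3 row(s).
- a[5] agent_id=1 → 5 match(es) in b → 5 row(s).
- a[6] agent_id=9 → no match; kept with NULLs on the b side.
Total: 19 matched + 1 padded = 20 rows.

20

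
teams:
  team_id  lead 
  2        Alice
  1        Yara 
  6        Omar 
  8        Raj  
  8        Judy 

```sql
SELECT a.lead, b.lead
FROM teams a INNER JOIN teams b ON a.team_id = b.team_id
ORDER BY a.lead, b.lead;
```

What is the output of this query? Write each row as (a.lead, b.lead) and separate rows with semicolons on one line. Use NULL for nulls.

(Alice, Alice); (Judy, Judy); (Judy, Raj); (Omar, Omar); (Raj, Judy); (Raj, Raj); (Yara, Yara)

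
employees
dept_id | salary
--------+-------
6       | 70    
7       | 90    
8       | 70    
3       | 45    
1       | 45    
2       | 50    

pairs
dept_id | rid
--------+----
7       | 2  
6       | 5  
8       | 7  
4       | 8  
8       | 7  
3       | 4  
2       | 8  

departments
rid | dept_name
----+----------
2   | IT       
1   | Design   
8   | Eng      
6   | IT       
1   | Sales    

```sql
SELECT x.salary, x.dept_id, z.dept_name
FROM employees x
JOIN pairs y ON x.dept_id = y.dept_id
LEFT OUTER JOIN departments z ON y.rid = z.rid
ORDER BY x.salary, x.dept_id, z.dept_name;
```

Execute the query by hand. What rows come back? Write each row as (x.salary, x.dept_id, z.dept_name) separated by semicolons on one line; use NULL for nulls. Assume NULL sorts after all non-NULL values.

Joins associate left-to-right: employees INNER JOIN pairs on dept_id gives 6 intermediate row(s).
Then LEFT JOIN `departments z` on rid: each of those 6 rows is kept; rows whose y.rid has no match in z get NULL for z's columns.

(45, 3, NULL); (50, 2, Eng); (70, 6, NULL); (70, 8, NULL); (70, 8, NULL); (90, 7, IT)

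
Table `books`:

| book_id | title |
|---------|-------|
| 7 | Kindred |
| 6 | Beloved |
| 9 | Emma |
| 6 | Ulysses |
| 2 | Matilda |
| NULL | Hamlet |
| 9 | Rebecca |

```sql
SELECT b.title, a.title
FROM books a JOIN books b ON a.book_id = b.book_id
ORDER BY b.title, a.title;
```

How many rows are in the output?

INNER JOIN keeps only pairs where the ON condition holds.
Matching on a.book_id = b.book_id. A NULL in a compared column never satisfies the condition.
- a row (book_id=7): matches 1 b row(s) → 1 output row(s).
- a row (book_id=6): matches 2 b row(s) → 2 output row(s).
- a row (book_id=9): matches 2 b row(s) → 2 output row(s).
- a row (book_id=6): matches 2 b row(s) → 2 output row(s).
- a row (book_id=2): matches 1 b row(s) → 1 output row(s).
- a row (book_id=NULL): no match → dropped.
- a row (book_id=9): matches 2 b row(s) → 2 output row(s).
Total: 10 rows.

10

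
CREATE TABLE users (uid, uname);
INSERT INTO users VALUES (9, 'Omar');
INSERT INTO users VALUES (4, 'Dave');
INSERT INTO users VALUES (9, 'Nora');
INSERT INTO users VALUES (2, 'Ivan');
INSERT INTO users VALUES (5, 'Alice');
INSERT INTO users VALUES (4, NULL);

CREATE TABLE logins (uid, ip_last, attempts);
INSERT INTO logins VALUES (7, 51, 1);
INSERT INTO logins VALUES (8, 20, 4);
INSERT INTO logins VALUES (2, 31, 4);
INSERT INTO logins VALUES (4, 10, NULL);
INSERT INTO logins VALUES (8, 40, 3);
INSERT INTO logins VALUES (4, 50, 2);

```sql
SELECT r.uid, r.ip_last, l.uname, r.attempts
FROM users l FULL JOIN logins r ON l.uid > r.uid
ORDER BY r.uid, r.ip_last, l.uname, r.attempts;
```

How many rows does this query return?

18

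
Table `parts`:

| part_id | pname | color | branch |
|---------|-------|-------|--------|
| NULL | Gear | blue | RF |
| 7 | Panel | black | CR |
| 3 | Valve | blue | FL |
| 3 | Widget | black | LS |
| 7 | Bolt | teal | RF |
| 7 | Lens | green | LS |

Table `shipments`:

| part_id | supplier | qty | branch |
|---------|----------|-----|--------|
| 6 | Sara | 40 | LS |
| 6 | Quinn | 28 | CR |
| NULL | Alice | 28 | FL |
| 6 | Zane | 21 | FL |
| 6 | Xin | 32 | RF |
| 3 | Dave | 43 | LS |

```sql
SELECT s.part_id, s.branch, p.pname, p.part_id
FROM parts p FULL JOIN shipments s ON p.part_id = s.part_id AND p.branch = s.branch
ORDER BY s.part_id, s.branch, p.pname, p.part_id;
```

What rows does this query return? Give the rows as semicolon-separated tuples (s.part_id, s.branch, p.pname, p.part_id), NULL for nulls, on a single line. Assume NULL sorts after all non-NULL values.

(3, LS, Widget, 3); (6, CR, NULL, NULL); (6, FL, NULL, NULL); (6, LS, NULL, NULL); (6, RF, NULL, NULL); (NULL, FL, NULL, NULL); (NULL, NULL, Bolt, 7); (NULL, NULL, Gear, NULL); (NULL, NULL, Lens, 7); (NULL, NULL, Panel, 7); (NULL, NULL, Valve, 3)

FULL OUTER JOIN keeps every row from both sides; unmatched rows get NULL for the other side's columns.
Matching on p.part_id = s.part_id AND p.branch = s.branch. A NULL in a compared column never satisfies the condition.
- part_id=NULL, branch=RF: no s row matches, row kept with s columns NULL.
- part_id=7, branch=CR: no s row matches, row kept with s columns NULL.
- part_id=3, branch=FL: no s row matches, row kept with s columns NULL.
- part_id=3, branch=LS: 1 matching s row(s), so 1 row(s) emitted.
- part_id=7, branch=RF: no s row matches, row kept with s columns NULL.
- part_id=7, branch=LS: no s row matches, row kept with s columns NULL.
- 5 s row(s) had no p match → kept, p columns NULL.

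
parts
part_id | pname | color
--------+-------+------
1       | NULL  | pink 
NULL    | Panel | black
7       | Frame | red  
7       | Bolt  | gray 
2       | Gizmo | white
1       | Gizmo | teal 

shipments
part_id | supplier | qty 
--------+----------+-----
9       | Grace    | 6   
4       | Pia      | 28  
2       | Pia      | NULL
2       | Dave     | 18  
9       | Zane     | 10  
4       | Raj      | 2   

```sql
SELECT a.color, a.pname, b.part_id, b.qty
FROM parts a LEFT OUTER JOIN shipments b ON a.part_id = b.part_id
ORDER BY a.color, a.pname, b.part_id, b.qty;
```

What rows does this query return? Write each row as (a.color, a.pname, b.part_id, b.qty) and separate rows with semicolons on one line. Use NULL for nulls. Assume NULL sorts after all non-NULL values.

LEFT JOIN keeps every row from `parts`; unmatched rows get NULL for `shipments`'s columns.
Matching on a.part_id = b.part_id. A NULL in a compared column never satisfies the condition.
Matched pairs: 2; unmatched a rows kept: 5.

(black, Panel, NULL, NULL); (gray, Bolt, NULL, NULL); (pink, NULL, NULL, NULL); (red, Frame, NULL, NULL); (teal, Gizmo, NULL, NULL); (white, Gizmo, 2, 18); (white, Gizmo, 2, NULL)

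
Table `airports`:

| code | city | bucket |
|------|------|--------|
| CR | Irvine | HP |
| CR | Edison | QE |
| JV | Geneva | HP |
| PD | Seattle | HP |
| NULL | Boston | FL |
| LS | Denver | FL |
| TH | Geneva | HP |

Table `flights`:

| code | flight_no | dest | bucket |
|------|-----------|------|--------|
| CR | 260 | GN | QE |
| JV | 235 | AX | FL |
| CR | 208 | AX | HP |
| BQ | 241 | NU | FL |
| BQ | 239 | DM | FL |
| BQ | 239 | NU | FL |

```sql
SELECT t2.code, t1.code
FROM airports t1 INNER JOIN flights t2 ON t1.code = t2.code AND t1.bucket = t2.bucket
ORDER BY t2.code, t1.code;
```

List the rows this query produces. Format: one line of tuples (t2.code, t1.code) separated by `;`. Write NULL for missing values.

(CR, CR); (CR, CR)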